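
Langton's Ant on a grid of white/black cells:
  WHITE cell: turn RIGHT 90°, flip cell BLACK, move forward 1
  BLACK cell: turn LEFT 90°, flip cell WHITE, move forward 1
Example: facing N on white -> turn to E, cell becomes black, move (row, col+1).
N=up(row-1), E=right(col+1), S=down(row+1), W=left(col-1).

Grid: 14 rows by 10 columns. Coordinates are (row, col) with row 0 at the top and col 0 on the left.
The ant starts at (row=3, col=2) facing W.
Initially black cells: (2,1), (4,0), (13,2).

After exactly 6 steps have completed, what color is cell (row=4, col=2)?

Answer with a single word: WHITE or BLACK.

Step 1: on WHITE (3,2): turn R to N, flip to black, move to (2,2). |black|=4
Step 2: on WHITE (2,2): turn R to E, flip to black, move to (2,3). |black|=5
Step 3: on WHITE (2,3): turn R to S, flip to black, move to (3,3). |black|=6
Step 4: on WHITE (3,3): turn R to W, flip to black, move to (3,2). |black|=7
Step 5: on BLACK (3,2): turn L to S, flip to white, move to (4,2). |black|=6
Step 6: on WHITE (4,2): turn R to W, flip to black, move to (4,1). |black|=7

Answer: BLACK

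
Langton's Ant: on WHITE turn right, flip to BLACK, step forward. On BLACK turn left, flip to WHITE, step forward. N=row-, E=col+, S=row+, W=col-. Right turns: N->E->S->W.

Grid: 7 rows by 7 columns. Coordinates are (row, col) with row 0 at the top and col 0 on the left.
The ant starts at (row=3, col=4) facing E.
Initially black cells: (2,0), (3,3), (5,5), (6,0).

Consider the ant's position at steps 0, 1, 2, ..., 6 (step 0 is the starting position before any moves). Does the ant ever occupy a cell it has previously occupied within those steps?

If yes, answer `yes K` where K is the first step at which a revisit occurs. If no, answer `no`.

Step 1: on WHITE (3,4): turn R to S, flip to black, move to (4,4). |black|=5 — new cell
Step 2: on WHITE (4,4): turn R to W, flip to black, move to (4,3). |black|=6 — new cell
Step 3: on WHITE (4,3): turn R to N, flip to black, move to (3,3). |black|=7 — new cell
Step 4: on BLACK (3,3): turn L to W, flip to white, move to (3,2). |black|=6 — new cell
Step 5: on WHITE (3,2): turn R to N, flip to black, move to (2,2). |black|=7 — new cell
Step 6: on WHITE (2,2): turn R to E, flip to black, move to (2,3). |black|=8 — new cell
No revisit within 6 steps.

Answer: no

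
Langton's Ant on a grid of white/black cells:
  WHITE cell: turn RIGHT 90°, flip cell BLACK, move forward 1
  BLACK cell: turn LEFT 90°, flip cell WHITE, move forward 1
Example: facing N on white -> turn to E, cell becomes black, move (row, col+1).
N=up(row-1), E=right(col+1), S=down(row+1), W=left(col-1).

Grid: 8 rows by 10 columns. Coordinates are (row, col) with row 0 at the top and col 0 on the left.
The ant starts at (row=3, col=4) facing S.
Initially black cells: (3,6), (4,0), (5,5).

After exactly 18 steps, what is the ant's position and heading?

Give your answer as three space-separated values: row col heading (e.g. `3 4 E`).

Step 1: on WHITE (3,4): turn R to W, flip to black, move to (3,3). |black|=4
Step 2: on WHITE (3,3): turn R to N, flip to black, move to (2,3). |black|=5
Step 3: on WHITE (2,3): turn R to E, flip to black, move to (2,4). |black|=6
Step 4: on WHITE (2,4): turn R to S, flip to black, move to (3,4). |black|=7
Step 5: on BLACK (3,4): turn L to E, flip to white, move to (3,5). |black|=6
Step 6: on WHITE (3,5): turn R to S, flip to black, move to (4,5). |black|=7
Step 7: on WHITE (4,5): turn R to W, flip to black, move to (4,4). |black|=8
Step 8: on WHITE (4,4): turn R to N, flip to black, move to (3,4). |black|=9
Step 9: on WHITE (3,4): turn R to E, flip to black, move to (3,5). |black|=10
Step 10: on BLACK (3,5): turn L to N, flip to white, move to (2,5). |black|=9
Step 11: on WHITE (2,5): turn R to E, flip to black, move to (2,6). |black|=10
Step 12: on WHITE (2,6): turn R to S, flip to black, move to (3,6). |black|=11
Step 13: on BLACK (3,6): turn L to E, flip to white, move to (3,7). |black|=10
Step 14: on WHITE (3,7): turn R to S, flip to black, move to (4,7). |black|=11
Step 15: on WHITE (4,7): turn R to W, flip to black, move to (4,6). |black|=12
Step 16: on WHITE (4,6): turn R to N, flip to black, move to (3,6). |black|=13
Step 17: on WHITE (3,6): turn R to E, flip to black, move to (3,7). |black|=14
Step 18: on BLACK (3,7): turn L to N, flip to white, move to (2,7). |black|=13

Answer: 2 7 N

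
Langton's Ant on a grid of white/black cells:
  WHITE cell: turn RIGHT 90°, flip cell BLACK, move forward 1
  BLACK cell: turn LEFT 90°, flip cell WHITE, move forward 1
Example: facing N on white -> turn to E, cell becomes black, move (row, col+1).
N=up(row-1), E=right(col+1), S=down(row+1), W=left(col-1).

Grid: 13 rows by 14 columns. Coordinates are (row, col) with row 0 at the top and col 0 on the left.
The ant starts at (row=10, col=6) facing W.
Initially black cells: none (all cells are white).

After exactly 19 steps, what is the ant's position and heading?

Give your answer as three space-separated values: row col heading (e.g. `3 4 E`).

Answer: 12 7 S

Derivation:
Step 1: on WHITE (10,6): turn R to N, flip to black, move to (9,6). |black|=1
Step 2: on WHITE (9,6): turn R to E, flip to black, move to (9,7). |black|=2
Step 3: on WHITE (9,7): turn R to S, flip to black, move to (10,7). |black|=3
Step 4: on WHITE (10,7): turn R to W, flip to black, move to (10,6). |black|=4
Step 5: on BLACK (10,6): turn L to S, flip to white, move to (11,6). |black|=3
Step 6: on WHITE (11,6): turn R to W, flip to black, move to (11,5). |black|=4
Step 7: on WHITE (11,5): turn R to N, flip to black, move to (10,5). |black|=5
Step 8: on WHITE (10,5): turn R to E, flip to black, move to (10,6). |black|=6
Step 9: on WHITE (10,6): turn R to S, flip to black, move to (11,6). |black|=7
Step 10: on BLACK (11,6): turn L to E, flip to white, move to (11,7). |black|=6
Step 11: on WHITE (11,7): turn R to S, flip to black, move to (12,7). |black|=7
Step 12: on WHITE (12,7): turn R to W, flip to black, move to (12,6). |black|=8
Step 13: on WHITE (12,6): turn R to N, flip to black, move to (11,6). |black|=9
Step 14: on WHITE (11,6): turn R to E, flip to black, move to (11,7). |black|=10
Step 15: on BLACK (11,7): turn L to N, flip to white, move to (10,7). |black|=9
Step 16: on BLACK (10,7): turn L to W, flip to white, move to (10,6). |black|=8
Step 17: on BLACK (10,6): turn L to S, flip to white, move to (11,6). |black|=7
Step 18: on BLACK (11,6): turn L to E, flip to white, move to (11,7). |black|=6
Step 19: on WHITE (11,7): turn R to S, flip to black, move to (12,7). |black|=7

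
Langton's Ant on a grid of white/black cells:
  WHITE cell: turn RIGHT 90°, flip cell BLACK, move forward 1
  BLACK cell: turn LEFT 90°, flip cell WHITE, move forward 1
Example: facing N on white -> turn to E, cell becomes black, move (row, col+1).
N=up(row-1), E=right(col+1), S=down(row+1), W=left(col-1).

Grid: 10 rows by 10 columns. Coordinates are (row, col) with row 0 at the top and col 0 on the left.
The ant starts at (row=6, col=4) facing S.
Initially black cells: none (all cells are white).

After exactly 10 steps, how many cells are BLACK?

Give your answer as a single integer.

Answer: 6

Derivation:
Step 1: on WHITE (6,4): turn R to W, flip to black, move to (6,3). |black|=1
Step 2: on WHITE (6,3): turn R to N, flip to black, move to (5,3). |black|=2
Step 3: on WHITE (5,3): turn R to E, flip to black, move to (5,4). |black|=3
Step 4: on WHITE (5,4): turn R to S, flip to black, move to (6,4). |black|=4
Step 5: on BLACK (6,4): turn L to E, flip to white, move to (6,5). |black|=3
Step 6: on WHITE (6,5): turn R to S, flip to black, move to (7,5). |black|=4
Step 7: on WHITE (7,5): turn R to W, flip to black, move to (7,4). |black|=5
Step 8: on WHITE (7,4): turn R to N, flip to black, move to (6,4). |black|=6
Step 9: on WHITE (6,4): turn R to E, flip to black, move to (6,5). |black|=7
Step 10: on BLACK (6,5): turn L to N, flip to white, move to (5,5). |black|=6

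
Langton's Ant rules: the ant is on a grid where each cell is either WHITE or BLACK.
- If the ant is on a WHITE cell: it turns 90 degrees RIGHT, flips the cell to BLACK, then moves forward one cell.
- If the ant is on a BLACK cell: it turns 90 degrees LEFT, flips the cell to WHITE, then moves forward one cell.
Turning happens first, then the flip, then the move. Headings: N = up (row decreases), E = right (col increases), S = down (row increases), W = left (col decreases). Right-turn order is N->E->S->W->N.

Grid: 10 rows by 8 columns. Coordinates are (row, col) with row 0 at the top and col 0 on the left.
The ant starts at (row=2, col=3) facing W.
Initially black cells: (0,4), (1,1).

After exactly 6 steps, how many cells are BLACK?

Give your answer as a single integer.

Answer: 6

Derivation:
Step 1: on WHITE (2,3): turn R to N, flip to black, move to (1,3). |black|=3
Step 2: on WHITE (1,3): turn R to E, flip to black, move to (1,4). |black|=4
Step 3: on WHITE (1,4): turn R to S, flip to black, move to (2,4). |black|=5
Step 4: on WHITE (2,4): turn R to W, flip to black, move to (2,3). |black|=6
Step 5: on BLACK (2,3): turn L to S, flip to white, move to (3,3). |black|=5
Step 6: on WHITE (3,3): turn R to W, flip to black, move to (3,2). |black|=6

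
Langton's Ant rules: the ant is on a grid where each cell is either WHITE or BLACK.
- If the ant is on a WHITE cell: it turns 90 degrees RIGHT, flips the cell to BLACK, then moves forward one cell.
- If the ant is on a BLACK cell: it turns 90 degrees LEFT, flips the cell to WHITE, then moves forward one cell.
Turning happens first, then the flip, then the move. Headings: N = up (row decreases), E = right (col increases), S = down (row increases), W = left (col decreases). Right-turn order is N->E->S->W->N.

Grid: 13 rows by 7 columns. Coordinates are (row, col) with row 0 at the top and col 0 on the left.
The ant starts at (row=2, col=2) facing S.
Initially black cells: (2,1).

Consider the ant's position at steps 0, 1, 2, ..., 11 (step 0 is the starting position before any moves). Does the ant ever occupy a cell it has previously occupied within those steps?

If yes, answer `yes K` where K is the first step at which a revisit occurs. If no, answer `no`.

Step 1: on WHITE (2,2): turn R to W, flip to black, move to (2,1). |black|=2 — new cell
Step 2: on BLACK (2,1): turn L to S, flip to white, move to (3,1). |black|=1 — new cell
Step 3: on WHITE (3,1): turn R to W, flip to black, move to (3,0). |black|=2 — new cell
Step 4: on WHITE (3,0): turn R to N, flip to black, move to (2,0). |black|=3 — new cell
Step 5: on WHITE (2,0): turn R to E, flip to black, move to (2,1). |black|=4 — REVISIT

Answer: yes 5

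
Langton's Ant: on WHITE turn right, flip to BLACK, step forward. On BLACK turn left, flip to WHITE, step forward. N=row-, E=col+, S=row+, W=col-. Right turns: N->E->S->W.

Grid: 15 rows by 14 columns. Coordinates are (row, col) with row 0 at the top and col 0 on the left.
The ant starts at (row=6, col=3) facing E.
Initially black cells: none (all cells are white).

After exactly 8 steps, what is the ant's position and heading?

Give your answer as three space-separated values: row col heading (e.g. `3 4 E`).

Step 1: on WHITE (6,3): turn R to S, flip to black, move to (7,3). |black|=1
Step 2: on WHITE (7,3): turn R to W, flip to black, move to (7,2). |black|=2
Step 3: on WHITE (7,2): turn R to N, flip to black, move to (6,2). |black|=3
Step 4: on WHITE (6,2): turn R to E, flip to black, move to (6,3). |black|=4
Step 5: on BLACK (6,3): turn L to N, flip to white, move to (5,3). |black|=3
Step 6: on WHITE (5,3): turn R to E, flip to black, move to (5,4). |black|=4
Step 7: on WHITE (5,4): turn R to S, flip to black, move to (6,4). |black|=5
Step 8: on WHITE (6,4): turn R to W, flip to black, move to (6,3). |black|=6

Answer: 6 3 W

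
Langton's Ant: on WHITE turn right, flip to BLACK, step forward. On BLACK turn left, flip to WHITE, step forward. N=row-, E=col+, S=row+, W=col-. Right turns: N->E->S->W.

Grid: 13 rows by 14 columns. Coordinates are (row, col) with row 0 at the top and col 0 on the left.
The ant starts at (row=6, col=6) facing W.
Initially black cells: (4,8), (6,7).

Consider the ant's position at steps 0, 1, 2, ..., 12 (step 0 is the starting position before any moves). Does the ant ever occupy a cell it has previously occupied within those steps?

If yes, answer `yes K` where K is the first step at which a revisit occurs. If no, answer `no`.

Step 1: on WHITE (6,6): turn R to N, flip to black, move to (5,6). |black|=3 — new cell
Step 2: on WHITE (5,6): turn R to E, flip to black, move to (5,7). |black|=4 — new cell
Step 3: on WHITE (5,7): turn R to S, flip to black, move to (6,7). |black|=5 — new cell
Step 4: on BLACK (6,7): turn L to E, flip to white, move to (6,8). |black|=4 — new cell
Step 5: on WHITE (6,8): turn R to S, flip to black, move to (7,8). |black|=5 — new cell
Step 6: on WHITE (7,8): turn R to W, flip to black, move to (7,7). |black|=6 — new cell
Step 7: on WHITE (7,7): turn R to N, flip to black, move to (6,7). |black|=7 — REVISIT

Answer: yes 7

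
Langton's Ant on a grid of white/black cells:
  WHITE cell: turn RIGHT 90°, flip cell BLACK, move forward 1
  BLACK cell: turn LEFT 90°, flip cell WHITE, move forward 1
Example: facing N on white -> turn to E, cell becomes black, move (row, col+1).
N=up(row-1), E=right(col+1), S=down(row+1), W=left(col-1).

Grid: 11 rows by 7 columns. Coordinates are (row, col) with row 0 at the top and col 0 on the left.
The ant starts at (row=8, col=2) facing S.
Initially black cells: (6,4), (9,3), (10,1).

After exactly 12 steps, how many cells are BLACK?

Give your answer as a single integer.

Answer: 9

Derivation:
Step 1: on WHITE (8,2): turn R to W, flip to black, move to (8,1). |black|=4
Step 2: on WHITE (8,1): turn R to N, flip to black, move to (7,1). |black|=5
Step 3: on WHITE (7,1): turn R to E, flip to black, move to (7,2). |black|=6
Step 4: on WHITE (7,2): turn R to S, flip to black, move to (8,2). |black|=7
Step 5: on BLACK (8,2): turn L to E, flip to white, move to (8,3). |black|=6
Step 6: on WHITE (8,3): turn R to S, flip to black, move to (9,3). |black|=7
Step 7: on BLACK (9,3): turn L to E, flip to white, move to (9,4). |black|=6
Step 8: on WHITE (9,4): turn R to S, flip to black, move to (10,4). |black|=7
Step 9: on WHITE (10,4): turn R to W, flip to black, move to (10,3). |black|=8
Step 10: on WHITE (10,3): turn R to N, flip to black, move to (9,3). |black|=9
Step 11: on WHITE (9,3): turn R to E, flip to black, move to (9,4). |black|=10
Step 12: on BLACK (9,4): turn L to N, flip to white, move to (8,4). |black|=9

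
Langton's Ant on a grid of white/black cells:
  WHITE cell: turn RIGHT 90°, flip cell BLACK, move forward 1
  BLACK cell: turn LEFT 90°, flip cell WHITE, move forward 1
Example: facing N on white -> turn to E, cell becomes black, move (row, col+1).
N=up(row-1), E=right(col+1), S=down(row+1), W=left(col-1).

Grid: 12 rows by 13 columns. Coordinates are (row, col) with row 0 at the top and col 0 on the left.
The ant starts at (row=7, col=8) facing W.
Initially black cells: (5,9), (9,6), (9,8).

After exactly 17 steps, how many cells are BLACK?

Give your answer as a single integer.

Step 1: on WHITE (7,8): turn R to N, flip to black, move to (6,8). |black|=4
Step 2: on WHITE (6,8): turn R to E, flip to black, move to (6,9). |black|=5
Step 3: on WHITE (6,9): turn R to S, flip to black, move to (7,9). |black|=6
Step 4: on WHITE (7,9): turn R to W, flip to black, move to (7,8). |black|=7
Step 5: on BLACK (7,8): turn L to S, flip to white, move to (8,8). |black|=6
Step 6: on WHITE (8,8): turn R to W, flip to black, move to (8,7). |black|=7
Step 7: on WHITE (8,7): turn R to N, flip to black, move to (7,7). |black|=8
Step 8: on WHITE (7,7): turn R to E, flip to black, move to (7,8). |black|=9
Step 9: on WHITE (7,8): turn R to S, flip to black, move to (8,8). |black|=10
Step 10: on BLACK (8,8): turn L to E, flip to white, move to (8,9). |black|=9
Step 11: on WHITE (8,9): turn R to S, flip to black, move to (9,9). |black|=10
Step 12: on WHITE (9,9): turn R to W, flip to black, move to (9,8). |black|=11
Step 13: on BLACK (9,8): turn L to S, flip to white, move to (10,8). |black|=10
Step 14: on WHITE (10,8): turn R to W, flip to black, move to (10,7). |black|=11
Step 15: on WHITE (10,7): turn R to N, flip to black, move to (9,7). |black|=12
Step 16: on WHITE (9,7): turn R to E, flip to black, move to (9,8). |black|=13
Step 17: on WHITE (9,8): turn R to S, flip to black, move to (10,8). |black|=14

Answer: 14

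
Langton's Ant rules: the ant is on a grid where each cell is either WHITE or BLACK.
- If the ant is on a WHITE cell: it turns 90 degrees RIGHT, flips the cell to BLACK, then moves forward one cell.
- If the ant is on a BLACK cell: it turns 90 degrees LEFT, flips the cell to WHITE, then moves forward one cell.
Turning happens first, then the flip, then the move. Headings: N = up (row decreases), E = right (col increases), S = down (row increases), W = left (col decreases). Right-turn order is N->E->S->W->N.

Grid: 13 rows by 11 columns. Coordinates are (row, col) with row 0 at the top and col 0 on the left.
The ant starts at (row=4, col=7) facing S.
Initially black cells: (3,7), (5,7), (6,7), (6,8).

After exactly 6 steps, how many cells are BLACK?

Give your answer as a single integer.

Answer: 8

Derivation:
Step 1: on WHITE (4,7): turn R to W, flip to black, move to (4,6). |black|=5
Step 2: on WHITE (4,6): turn R to N, flip to black, move to (3,6). |black|=6
Step 3: on WHITE (3,6): turn R to E, flip to black, move to (3,7). |black|=7
Step 4: on BLACK (3,7): turn L to N, flip to white, move to (2,7). |black|=6
Step 5: on WHITE (2,7): turn R to E, flip to black, move to (2,8). |black|=7
Step 6: on WHITE (2,8): turn R to S, flip to black, move to (3,8). |black|=8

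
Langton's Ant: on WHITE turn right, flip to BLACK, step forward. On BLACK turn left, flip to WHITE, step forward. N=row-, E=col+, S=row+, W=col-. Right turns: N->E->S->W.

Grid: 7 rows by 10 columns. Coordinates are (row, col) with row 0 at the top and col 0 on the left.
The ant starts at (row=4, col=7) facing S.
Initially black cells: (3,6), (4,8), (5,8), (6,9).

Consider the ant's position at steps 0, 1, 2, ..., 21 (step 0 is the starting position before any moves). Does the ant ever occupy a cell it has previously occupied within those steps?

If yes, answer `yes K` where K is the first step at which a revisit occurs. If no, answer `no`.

Answer: yes 6

Derivation:
Step 1: on WHITE (4,7): turn R to W, flip to black, move to (4,6). |black|=5 — new cell
Step 2: on WHITE (4,6): turn R to N, flip to black, move to (3,6). |black|=6 — new cell
Step 3: on BLACK (3,6): turn L to W, flip to white, move to (3,5). |black|=5 — new cell
Step 4: on WHITE (3,5): turn R to N, flip to black, move to (2,5). |black|=6 — new cell
Step 5: on WHITE (2,5): turn R to E, flip to black, move to (2,6). |black|=7 — new cell
Step 6: on WHITE (2,6): turn R to S, flip to black, move to (3,6). |black|=8 — REVISIT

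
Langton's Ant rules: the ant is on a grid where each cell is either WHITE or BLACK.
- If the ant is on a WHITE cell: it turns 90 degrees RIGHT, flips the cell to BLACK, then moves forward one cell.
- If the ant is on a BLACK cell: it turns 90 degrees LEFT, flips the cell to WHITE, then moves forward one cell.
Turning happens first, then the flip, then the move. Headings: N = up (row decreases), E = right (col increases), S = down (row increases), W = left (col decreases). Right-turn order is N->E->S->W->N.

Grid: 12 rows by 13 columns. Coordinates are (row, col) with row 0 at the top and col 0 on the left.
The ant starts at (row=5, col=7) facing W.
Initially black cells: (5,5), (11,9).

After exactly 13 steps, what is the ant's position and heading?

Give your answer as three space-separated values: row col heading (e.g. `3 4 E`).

Step 1: on WHITE (5,7): turn R to N, flip to black, move to (4,7). |black|=3
Step 2: on WHITE (4,7): turn R to E, flip to black, move to (4,8). |black|=4
Step 3: on WHITE (4,8): turn R to S, flip to black, move to (5,8). |black|=5
Step 4: on WHITE (5,8): turn R to W, flip to black, move to (5,7). |black|=6
Step 5: on BLACK (5,7): turn L to S, flip to white, move to (6,7). |black|=5
Step 6: on WHITE (6,7): turn R to W, flip to black, move to (6,6). |black|=6
Step 7: on WHITE (6,6): turn R to N, flip to black, move to (5,6). |black|=7
Step 8: on WHITE (5,6): turn R to E, flip to black, move to (5,7). |black|=8
Step 9: on WHITE (5,7): turn R to S, flip to black, move to (6,7). |black|=9
Step 10: on BLACK (6,7): turn L to E, flip to white, move to (6,8). |black|=8
Step 11: on WHITE (6,8): turn R to S, flip to black, move to (7,8). |black|=9
Step 12: on WHITE (7,8): turn R to W, flip to black, move to (7,7). |black|=10
Step 13: on WHITE (7,7): turn R to N, flip to black, move to (6,7). |black|=11

Answer: 6 7 N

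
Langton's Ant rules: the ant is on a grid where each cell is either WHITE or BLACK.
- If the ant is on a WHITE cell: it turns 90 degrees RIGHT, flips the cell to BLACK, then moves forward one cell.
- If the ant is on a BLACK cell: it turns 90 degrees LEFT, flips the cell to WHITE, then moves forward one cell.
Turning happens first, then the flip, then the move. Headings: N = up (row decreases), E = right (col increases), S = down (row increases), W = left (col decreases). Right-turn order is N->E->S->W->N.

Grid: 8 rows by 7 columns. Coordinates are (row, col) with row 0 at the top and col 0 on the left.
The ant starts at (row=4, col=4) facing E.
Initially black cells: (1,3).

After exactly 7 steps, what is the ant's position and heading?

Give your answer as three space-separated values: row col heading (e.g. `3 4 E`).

Step 1: on WHITE (4,4): turn R to S, flip to black, move to (5,4). |black|=2
Step 2: on WHITE (5,4): turn R to W, flip to black, move to (5,3). |black|=3
Step 3: on WHITE (5,3): turn R to N, flip to black, move to (4,3). |black|=4
Step 4: on WHITE (4,3): turn R to E, flip to black, move to (4,4). |black|=5
Step 5: on BLACK (4,4): turn L to N, flip to white, move to (3,4). |black|=4
Step 6: on WHITE (3,4): turn R to E, flip to black, move to (3,5). |black|=5
Step 7: on WHITE (3,5): turn R to S, flip to black, move to (4,5). |black|=6

Answer: 4 5 S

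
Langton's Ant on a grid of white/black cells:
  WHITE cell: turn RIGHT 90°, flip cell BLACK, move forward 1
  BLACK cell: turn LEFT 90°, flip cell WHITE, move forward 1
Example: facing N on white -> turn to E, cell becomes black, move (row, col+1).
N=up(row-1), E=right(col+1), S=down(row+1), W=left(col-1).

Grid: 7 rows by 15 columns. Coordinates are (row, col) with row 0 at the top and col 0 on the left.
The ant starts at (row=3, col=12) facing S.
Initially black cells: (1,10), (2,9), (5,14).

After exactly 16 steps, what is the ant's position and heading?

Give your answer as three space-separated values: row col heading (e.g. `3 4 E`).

Step 1: on WHITE (3,12): turn R to W, flip to black, move to (3,11). |black|=4
Step 2: on WHITE (3,11): turn R to N, flip to black, move to (2,11). |black|=5
Step 3: on WHITE (2,11): turn R to E, flip to black, move to (2,12). |black|=6
Step 4: on WHITE (2,12): turn R to S, flip to black, move to (3,12). |black|=7
Step 5: on BLACK (3,12): turn L to E, flip to white, move to (3,13). |black|=6
Step 6: on WHITE (3,13): turn R to S, flip to black, move to (4,13). |black|=7
Step 7: on WHITE (4,13): turn R to W, flip to black, move to (4,12). |black|=8
Step 8: on WHITE (4,12): turn R to N, flip to black, move to (3,12). |black|=9
Step 9: on WHITE (3,12): turn R to E, flip to black, move to (3,13). |black|=10
Step 10: on BLACK (3,13): turn L to N, flip to white, move to (2,13). |black|=9
Step 11: on WHITE (2,13): turn R to E, flip to black, move to (2,14). |black|=10
Step 12: on WHITE (2,14): turn R to S, flip to black, move to (3,14). |black|=11
Step 13: on WHITE (3,14): turn R to W, flip to black, move to (3,13). |black|=12
Step 14: on WHITE (3,13): turn R to N, flip to black, move to (2,13). |black|=13
Step 15: on BLACK (2,13): turn L to W, flip to white, move to (2,12). |black|=12
Step 16: on BLACK (2,12): turn L to S, flip to white, move to (3,12). |black|=11

Answer: 3 12 S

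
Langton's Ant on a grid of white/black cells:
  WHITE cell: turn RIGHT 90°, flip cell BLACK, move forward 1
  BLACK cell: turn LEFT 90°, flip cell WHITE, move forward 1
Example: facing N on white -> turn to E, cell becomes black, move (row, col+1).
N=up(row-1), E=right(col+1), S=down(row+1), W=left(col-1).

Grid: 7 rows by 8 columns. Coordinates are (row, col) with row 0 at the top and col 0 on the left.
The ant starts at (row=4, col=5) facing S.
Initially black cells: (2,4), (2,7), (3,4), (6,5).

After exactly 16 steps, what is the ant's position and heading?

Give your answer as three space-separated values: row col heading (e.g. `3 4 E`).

Step 1: on WHITE (4,5): turn R to W, flip to black, move to (4,4). |black|=5
Step 2: on WHITE (4,4): turn R to N, flip to black, move to (3,4). |black|=6
Step 3: on BLACK (3,4): turn L to W, flip to white, move to (3,3). |black|=5
Step 4: on WHITE (3,3): turn R to N, flip to black, move to (2,3). |black|=6
Step 5: on WHITE (2,3): turn R to E, flip to black, move to (2,4). |black|=7
Step 6: on BLACK (2,4): turn L to N, flip to white, move to (1,4). |black|=6
Step 7: on WHITE (1,4): turn R to E, flip to black, move to (1,5). |black|=7
Step 8: on WHITE (1,5): turn R to S, flip to black, move to (2,5). |black|=8
Step 9: on WHITE (2,5): turn R to W, flip to black, move to (2,4). |black|=9
Step 10: on WHITE (2,4): turn R to N, flip to black, move to (1,4). |black|=10
Step 11: on BLACK (1,4): turn L to W, flip to white, move to (1,3). |black|=9
Step 12: on WHITE (1,3): turn R to N, flip to black, move to (0,3). |black|=10
Step 13: on WHITE (0,3): turn R to E, flip to black, move to (0,4). |black|=11
Step 14: on WHITE (0,4): turn R to S, flip to black, move to (1,4). |black|=12
Step 15: on WHITE (1,4): turn R to W, flip to black, move to (1,3). |black|=13
Step 16: on BLACK (1,3): turn L to S, flip to white, move to (2,3). |black|=12

Answer: 2 3 S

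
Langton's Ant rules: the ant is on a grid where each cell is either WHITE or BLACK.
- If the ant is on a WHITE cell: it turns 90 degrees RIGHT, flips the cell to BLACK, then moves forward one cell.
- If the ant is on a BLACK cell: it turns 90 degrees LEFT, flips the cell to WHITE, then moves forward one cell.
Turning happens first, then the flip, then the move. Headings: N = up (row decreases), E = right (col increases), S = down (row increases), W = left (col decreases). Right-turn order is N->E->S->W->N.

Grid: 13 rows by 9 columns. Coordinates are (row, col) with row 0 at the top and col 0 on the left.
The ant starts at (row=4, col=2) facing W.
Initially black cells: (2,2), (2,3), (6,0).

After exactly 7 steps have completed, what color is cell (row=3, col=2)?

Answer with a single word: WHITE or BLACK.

Step 1: on WHITE (4,2): turn R to N, flip to black, move to (3,2). |black|=4
Step 2: on WHITE (3,2): turn R to E, flip to black, move to (3,3). |black|=5
Step 3: on WHITE (3,3): turn R to S, flip to black, move to (4,3). |black|=6
Step 4: on WHITE (4,3): turn R to W, flip to black, move to (4,2). |black|=7
Step 5: on BLACK (4,2): turn L to S, flip to white, move to (5,2). |black|=6
Step 6: on WHITE (5,2): turn R to W, flip to black, move to (5,1). |black|=7
Step 7: on WHITE (5,1): turn R to N, flip to black, move to (4,1). |black|=8

Answer: BLACK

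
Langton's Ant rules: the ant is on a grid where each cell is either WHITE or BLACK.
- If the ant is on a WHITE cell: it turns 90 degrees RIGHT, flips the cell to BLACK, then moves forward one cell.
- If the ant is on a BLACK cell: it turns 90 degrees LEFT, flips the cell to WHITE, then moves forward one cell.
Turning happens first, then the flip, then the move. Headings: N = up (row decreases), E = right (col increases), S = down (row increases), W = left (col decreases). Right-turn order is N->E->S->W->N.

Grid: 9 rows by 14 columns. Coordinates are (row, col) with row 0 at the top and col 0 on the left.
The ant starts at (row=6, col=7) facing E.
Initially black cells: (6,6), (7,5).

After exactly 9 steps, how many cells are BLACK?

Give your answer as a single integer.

Step 1: on WHITE (6,7): turn R to S, flip to black, move to (7,7). |black|=3
Step 2: on WHITE (7,7): turn R to W, flip to black, move to (7,6). |black|=4
Step 3: on WHITE (7,6): turn R to N, flip to black, move to (6,6). |black|=5
Step 4: on BLACK (6,6): turn L to W, flip to white, move to (6,5). |black|=4
Step 5: on WHITE (6,5): turn R to N, flip to black, move to (5,5). |black|=5
Step 6: on WHITE (5,5): turn R to E, flip to black, move to (5,6). |black|=6
Step 7: on WHITE (5,6): turn R to S, flip to black, move to (6,6). |black|=7
Step 8: on WHITE (6,6): turn R to W, flip to black, move to (6,5). |black|=8
Step 9: on BLACK (6,5): turn L to S, flip to white, move to (7,5). |black|=7

Answer: 7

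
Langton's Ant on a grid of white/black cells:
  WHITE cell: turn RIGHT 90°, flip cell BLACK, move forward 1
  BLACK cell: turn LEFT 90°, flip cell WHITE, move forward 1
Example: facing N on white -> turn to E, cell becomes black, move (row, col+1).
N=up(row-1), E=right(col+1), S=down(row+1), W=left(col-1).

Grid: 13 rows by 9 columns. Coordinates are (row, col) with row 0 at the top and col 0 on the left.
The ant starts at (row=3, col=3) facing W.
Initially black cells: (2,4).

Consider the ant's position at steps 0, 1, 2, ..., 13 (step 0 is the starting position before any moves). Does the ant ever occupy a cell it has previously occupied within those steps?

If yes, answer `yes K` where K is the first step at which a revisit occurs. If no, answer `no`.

Answer: yes 6

Derivation:
Step 1: on WHITE (3,3): turn R to N, flip to black, move to (2,3). |black|=2 — new cell
Step 2: on WHITE (2,3): turn R to E, flip to black, move to (2,4). |black|=3 — new cell
Step 3: on BLACK (2,4): turn L to N, flip to white, move to (1,4). |black|=2 — new cell
Step 4: on WHITE (1,4): turn R to E, flip to black, move to (1,5). |black|=3 — new cell
Step 5: on WHITE (1,5): turn R to S, flip to black, move to (2,5). |black|=4 — new cell
Step 6: on WHITE (2,5): turn R to W, flip to black, move to (2,4). |black|=5 — REVISIT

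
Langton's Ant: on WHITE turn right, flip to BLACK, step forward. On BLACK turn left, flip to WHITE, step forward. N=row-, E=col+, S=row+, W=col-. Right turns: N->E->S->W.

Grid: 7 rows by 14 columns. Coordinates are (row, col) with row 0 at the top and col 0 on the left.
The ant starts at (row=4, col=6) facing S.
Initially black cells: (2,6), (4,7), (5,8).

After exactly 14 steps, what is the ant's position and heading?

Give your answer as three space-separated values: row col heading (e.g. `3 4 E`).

Answer: 5 5 S

Derivation:
Step 1: on WHITE (4,6): turn R to W, flip to black, move to (4,5). |black|=4
Step 2: on WHITE (4,5): turn R to N, flip to black, move to (3,5). |black|=5
Step 3: on WHITE (3,5): turn R to E, flip to black, move to (3,6). |black|=6
Step 4: on WHITE (3,6): turn R to S, flip to black, move to (4,6). |black|=7
Step 5: on BLACK (4,6): turn L to E, flip to white, move to (4,7). |black|=6
Step 6: on BLACK (4,7): turn L to N, flip to white, move to (3,7). |black|=5
Step 7: on WHITE (3,7): turn R to E, flip to black, move to (3,8). |black|=6
Step 8: on WHITE (3,8): turn R to S, flip to black, move to (4,8). |black|=7
Step 9: on WHITE (4,8): turn R to W, flip to black, move to (4,7). |black|=8
Step 10: on WHITE (4,7): turn R to N, flip to black, move to (3,7). |black|=9
Step 11: on BLACK (3,7): turn L to W, flip to white, move to (3,6). |black|=8
Step 12: on BLACK (3,6): turn L to S, flip to white, move to (4,6). |black|=7
Step 13: on WHITE (4,6): turn R to W, flip to black, move to (4,5). |black|=8
Step 14: on BLACK (4,5): turn L to S, flip to white, move to (5,5). |black|=7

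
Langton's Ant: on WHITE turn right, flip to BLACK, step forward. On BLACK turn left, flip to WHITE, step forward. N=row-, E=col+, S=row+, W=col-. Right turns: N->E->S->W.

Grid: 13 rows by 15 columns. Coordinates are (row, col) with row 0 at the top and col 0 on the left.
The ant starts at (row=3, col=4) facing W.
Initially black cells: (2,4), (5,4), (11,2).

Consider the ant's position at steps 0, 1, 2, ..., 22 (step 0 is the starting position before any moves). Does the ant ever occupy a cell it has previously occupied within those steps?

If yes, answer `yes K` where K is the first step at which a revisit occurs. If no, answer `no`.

Answer: yes 5

Derivation:
Step 1: on WHITE (3,4): turn R to N, flip to black, move to (2,4). |black|=4 — new cell
Step 2: on BLACK (2,4): turn L to W, flip to white, move to (2,3). |black|=3 — new cell
Step 3: on WHITE (2,3): turn R to N, flip to black, move to (1,3). |black|=4 — new cell
Step 4: on WHITE (1,3): turn R to E, flip to black, move to (1,4). |black|=5 — new cell
Step 5: on WHITE (1,4): turn R to S, flip to black, move to (2,4). |black|=6 — REVISIT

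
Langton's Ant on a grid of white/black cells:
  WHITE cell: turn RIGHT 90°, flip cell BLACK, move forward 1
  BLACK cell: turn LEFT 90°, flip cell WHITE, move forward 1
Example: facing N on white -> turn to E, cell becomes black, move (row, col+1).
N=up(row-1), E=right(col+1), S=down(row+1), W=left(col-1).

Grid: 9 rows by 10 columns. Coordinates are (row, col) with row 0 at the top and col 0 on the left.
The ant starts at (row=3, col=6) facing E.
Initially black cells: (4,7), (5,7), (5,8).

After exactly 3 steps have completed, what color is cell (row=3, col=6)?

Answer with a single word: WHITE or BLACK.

Step 1: on WHITE (3,6): turn R to S, flip to black, move to (4,6). |black|=4
Step 2: on WHITE (4,6): turn R to W, flip to black, move to (4,5). |black|=5
Step 3: on WHITE (4,5): turn R to N, flip to black, move to (3,5). |black|=6

Answer: BLACK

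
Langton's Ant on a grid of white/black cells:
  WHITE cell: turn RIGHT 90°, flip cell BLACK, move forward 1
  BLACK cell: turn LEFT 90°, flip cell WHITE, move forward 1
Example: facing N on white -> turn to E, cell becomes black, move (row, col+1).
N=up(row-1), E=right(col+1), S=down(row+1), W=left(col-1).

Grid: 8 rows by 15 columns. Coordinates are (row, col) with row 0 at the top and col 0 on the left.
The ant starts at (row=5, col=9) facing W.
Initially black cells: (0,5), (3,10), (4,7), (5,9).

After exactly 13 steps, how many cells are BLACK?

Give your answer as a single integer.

Step 1: on BLACK (5,9): turn L to S, flip to white, move to (6,9). |black|=3
Step 2: on WHITE (6,9): turn R to W, flip to black, move to (6,8). |black|=4
Step 3: on WHITE (6,8): turn R to N, flip to black, move to (5,8). |black|=5
Step 4: on WHITE (5,8): turn R to E, flip to black, move to (5,9). |black|=6
Step 5: on WHITE (5,9): turn R to S, flip to black, move to (6,9). |black|=7
Step 6: on BLACK (6,9): turn L to E, flip to white, move to (6,10). |black|=6
Step 7: on WHITE (6,10): turn R to S, flip to black, move to (7,10). |black|=7
Step 8: on WHITE (7,10): turn R to W, flip to black, move to (7,9). |black|=8
Step 9: on WHITE (7,9): turn R to N, flip to black, move to (6,9). |black|=9
Step 10: on WHITE (6,9): turn R to E, flip to black, move to (6,10). |black|=10
Step 11: on BLACK (6,10): turn L to N, flip to white, move to (5,10). |black|=9
Step 12: on WHITE (5,10): turn R to E, flip to black, move to (5,11). |black|=10
Step 13: on WHITE (5,11): turn R to S, flip to black, move to (6,11). |black|=11

Answer: 11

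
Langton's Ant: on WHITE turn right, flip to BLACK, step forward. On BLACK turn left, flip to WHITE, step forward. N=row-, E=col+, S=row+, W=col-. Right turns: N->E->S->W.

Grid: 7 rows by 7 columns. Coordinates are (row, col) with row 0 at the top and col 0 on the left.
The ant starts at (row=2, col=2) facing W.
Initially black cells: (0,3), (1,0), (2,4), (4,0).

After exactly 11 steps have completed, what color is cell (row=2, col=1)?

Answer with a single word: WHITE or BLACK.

Answer: BLACK

Derivation:
Step 1: on WHITE (2,2): turn R to N, flip to black, move to (1,2). |black|=5
Step 2: on WHITE (1,2): turn R to E, flip to black, move to (1,3). |black|=6
Step 3: on WHITE (1,3): turn R to S, flip to black, move to (2,3). |black|=7
Step 4: on WHITE (2,3): turn R to W, flip to black, move to (2,2). |black|=8
Step 5: on BLACK (2,2): turn L to S, flip to white, move to (3,2). |black|=7
Step 6: on WHITE (3,2): turn R to W, flip to black, move to (3,1). |black|=8
Step 7: on WHITE (3,1): turn R to N, flip to black, move to (2,1). |black|=9
Step 8: on WHITE (2,1): turn R to E, flip to black, move to (2,2). |black|=10
Step 9: on WHITE (2,2): turn R to S, flip to black, move to (3,2). |black|=11
Step 10: on BLACK (3,2): turn L to E, flip to white, move to (3,3). |black|=10
Step 11: on WHITE (3,3): turn R to S, flip to black, move to (4,3). |black|=11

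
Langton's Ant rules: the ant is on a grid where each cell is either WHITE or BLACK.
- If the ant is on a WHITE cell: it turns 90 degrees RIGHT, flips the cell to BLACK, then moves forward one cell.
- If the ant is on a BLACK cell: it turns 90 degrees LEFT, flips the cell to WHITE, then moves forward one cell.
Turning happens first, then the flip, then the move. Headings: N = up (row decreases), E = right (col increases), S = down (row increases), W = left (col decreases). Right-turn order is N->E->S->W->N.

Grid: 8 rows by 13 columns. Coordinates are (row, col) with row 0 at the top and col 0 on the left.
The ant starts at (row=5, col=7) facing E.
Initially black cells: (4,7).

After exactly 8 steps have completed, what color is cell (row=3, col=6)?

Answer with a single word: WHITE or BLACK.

Step 1: on WHITE (5,7): turn R to S, flip to black, move to (6,7). |black|=2
Step 2: on WHITE (6,7): turn R to W, flip to black, move to (6,6). |black|=3
Step 3: on WHITE (6,6): turn R to N, flip to black, move to (5,6). |black|=4
Step 4: on WHITE (5,6): turn R to E, flip to black, move to (5,7). |black|=5
Step 5: on BLACK (5,7): turn L to N, flip to white, move to (4,7). |black|=4
Step 6: on BLACK (4,7): turn L to W, flip to white, move to (4,6). |black|=3
Step 7: on WHITE (4,6): turn R to N, flip to black, move to (3,6). |black|=4
Step 8: on WHITE (3,6): turn R to E, flip to black, move to (3,7). |black|=5

Answer: BLACK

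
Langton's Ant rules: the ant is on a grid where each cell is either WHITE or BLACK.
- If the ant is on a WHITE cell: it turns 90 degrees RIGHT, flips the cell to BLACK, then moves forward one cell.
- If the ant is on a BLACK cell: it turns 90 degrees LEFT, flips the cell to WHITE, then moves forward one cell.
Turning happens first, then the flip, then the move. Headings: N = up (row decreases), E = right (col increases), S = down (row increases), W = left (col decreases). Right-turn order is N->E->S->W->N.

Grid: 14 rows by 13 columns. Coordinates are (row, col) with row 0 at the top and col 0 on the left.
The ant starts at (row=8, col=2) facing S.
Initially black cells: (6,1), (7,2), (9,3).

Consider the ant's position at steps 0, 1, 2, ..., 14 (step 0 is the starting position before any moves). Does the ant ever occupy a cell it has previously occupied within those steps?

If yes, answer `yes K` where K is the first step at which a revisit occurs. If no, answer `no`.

Answer: yes 7

Derivation:
Step 1: on WHITE (8,2): turn R to W, flip to black, move to (8,1). |black|=4 — new cell
Step 2: on WHITE (8,1): turn R to N, flip to black, move to (7,1). |black|=5 — new cell
Step 3: on WHITE (7,1): turn R to E, flip to black, move to (7,2). |black|=6 — new cell
Step 4: on BLACK (7,2): turn L to N, flip to white, move to (6,2). |black|=5 — new cell
Step 5: on WHITE (6,2): turn R to E, flip to black, move to (6,3). |black|=6 — new cell
Step 6: on WHITE (6,3): turn R to S, flip to black, move to (7,3). |black|=7 — new cell
Step 7: on WHITE (7,3): turn R to W, flip to black, move to (7,2). |black|=8 — REVISIT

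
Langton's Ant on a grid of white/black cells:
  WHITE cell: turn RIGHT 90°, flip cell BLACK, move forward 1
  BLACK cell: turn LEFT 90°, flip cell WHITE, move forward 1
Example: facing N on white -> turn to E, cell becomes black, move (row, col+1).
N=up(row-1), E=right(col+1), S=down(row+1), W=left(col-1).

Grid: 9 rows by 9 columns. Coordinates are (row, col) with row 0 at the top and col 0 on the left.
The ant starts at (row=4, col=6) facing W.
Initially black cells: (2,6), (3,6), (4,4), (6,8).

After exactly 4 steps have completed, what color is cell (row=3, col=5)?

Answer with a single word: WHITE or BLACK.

Step 1: on WHITE (4,6): turn R to N, flip to black, move to (3,6). |black|=5
Step 2: on BLACK (3,6): turn L to W, flip to white, move to (3,5). |black|=4
Step 3: on WHITE (3,5): turn R to N, flip to black, move to (2,5). |black|=5
Step 4: on WHITE (2,5): turn R to E, flip to black, move to (2,6). |black|=6

Answer: BLACK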